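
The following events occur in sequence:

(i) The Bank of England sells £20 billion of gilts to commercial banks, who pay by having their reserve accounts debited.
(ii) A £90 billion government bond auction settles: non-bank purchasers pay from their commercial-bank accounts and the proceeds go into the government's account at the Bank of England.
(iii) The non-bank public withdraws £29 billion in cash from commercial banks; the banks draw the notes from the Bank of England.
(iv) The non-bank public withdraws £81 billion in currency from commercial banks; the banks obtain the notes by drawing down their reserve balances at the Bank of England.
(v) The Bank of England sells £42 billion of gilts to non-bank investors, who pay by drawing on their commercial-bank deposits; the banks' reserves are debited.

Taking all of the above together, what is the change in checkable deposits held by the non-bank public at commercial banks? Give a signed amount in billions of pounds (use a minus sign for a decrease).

Bank of England balance sheet:
  Assets:      Securities −£62B
  Liabilities: Bank reserves −£262B, Currency in circulation +£110B, Government deposits +£90B
Commercial banking system:
  Assets:      Reserves at CB −£262B, Securities +£20B
  Liabilities: Checkable deposits −£242B
So the change in checkable deposits held by the non-bank public at commercial banks is -£242 billion.

-£242 billion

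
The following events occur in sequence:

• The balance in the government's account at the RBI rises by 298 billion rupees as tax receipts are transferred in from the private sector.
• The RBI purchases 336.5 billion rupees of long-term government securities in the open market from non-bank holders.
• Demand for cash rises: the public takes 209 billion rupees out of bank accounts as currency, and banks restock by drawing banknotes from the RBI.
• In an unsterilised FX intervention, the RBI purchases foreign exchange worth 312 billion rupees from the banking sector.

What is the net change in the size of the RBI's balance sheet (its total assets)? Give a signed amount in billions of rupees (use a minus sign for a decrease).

+648.5 billion

Government account inflow 298 billion rupees: only the composition of liabilities changes → 0.
Asset purchase (from non-banks) 336.5 billion rupees: an RBI asset is acquired → +336.5B.
Currency withdrawal 209 billion rupees: only the composition of liabilities changes → 0.
FX purchase 312 billion rupees: an RBI asset is acquired → +312B.
Net: 0 + 336.5 + 0 + 312 = +648.5 billion.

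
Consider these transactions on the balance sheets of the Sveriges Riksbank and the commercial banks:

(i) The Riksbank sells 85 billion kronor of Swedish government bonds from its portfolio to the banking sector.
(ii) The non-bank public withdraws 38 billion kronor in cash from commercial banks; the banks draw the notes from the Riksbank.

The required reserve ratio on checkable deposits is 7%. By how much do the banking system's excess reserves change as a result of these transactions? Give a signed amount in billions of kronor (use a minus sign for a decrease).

-120.34 billion

OMO sale (to banks) 85 billion kronor: reserves −85B, deposits 0.
Currency withdrawal 38 billion kronor: reserves −38B, deposits −38B.
Totals: Δreserves = −123B, Δdeposits = −38B.
Δrequired reserves = 7% × −38B = −2.66B.
Δexcess reserves = Δreserves − Δrequired = −123B − (−2.66B) = -120.34 billion.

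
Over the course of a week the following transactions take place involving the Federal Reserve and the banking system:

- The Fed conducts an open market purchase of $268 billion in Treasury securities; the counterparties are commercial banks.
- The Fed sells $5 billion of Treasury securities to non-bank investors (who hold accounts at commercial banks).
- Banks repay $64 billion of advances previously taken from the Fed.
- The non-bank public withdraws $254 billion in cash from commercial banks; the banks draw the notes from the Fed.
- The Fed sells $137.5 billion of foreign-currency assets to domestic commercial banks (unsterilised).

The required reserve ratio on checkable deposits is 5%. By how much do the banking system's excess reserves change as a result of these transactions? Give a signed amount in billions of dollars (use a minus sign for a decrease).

OMO purchase (from banks) $268 billion: reserves +$268B, deposits 0.
Asset sale (to non-banks) $5 billion: reserves −$5B, deposits −$5B.
Discount-window repayment $64 billion: reserves −$64B, deposits 0.
Currency withdrawal $254 billion: reserves −$254B, deposits −$254B.
FX sale $137.5 billion: reserves −$137.5B, deposits 0.
Totals: Δreserves = −$192.5B, Δdeposits = −$259B.
Δrequired reserves = 5% × −$259B = −$12.95B.
Δexcess reserves = Δreserves − Δrequired = −$192.5B − (−$12.95B) = -$179.55 billion.

-$179.55 billion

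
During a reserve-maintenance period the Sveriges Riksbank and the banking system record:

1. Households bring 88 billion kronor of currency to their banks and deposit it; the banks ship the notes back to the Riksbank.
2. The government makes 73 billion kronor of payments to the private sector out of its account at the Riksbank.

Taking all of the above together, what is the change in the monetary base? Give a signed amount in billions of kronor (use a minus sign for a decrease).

+73 billion

Riksbank balance sheet:
  Assets:      no change
  Liabilities: Bank reserves +161B, Currency in circulation −88B, Government deposits −73B
Monetary base = currency + reserves: −88B + (+161B) = +73 billion.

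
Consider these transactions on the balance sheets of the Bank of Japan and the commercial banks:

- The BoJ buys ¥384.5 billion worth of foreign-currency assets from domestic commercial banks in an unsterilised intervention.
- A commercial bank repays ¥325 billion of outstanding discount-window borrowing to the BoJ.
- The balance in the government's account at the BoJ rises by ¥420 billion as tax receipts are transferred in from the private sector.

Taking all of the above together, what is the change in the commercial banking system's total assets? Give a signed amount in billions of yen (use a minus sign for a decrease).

BoJ balance sheet:
  Assets:      Loans to banks −¥325B, Foreign assets +¥384.5B
  Liabilities: Bank reserves −¥360.5B, Government deposits +¥420B
Commercial banking system:
  Assets:      Reserves at CB −¥360.5B, Foreign assets −¥384.5B
  Liabilities: Checkable deposits −¥420B, Borrowings from CB −¥325B
Change in total bank assets = -¥745 billion.

-¥745 billion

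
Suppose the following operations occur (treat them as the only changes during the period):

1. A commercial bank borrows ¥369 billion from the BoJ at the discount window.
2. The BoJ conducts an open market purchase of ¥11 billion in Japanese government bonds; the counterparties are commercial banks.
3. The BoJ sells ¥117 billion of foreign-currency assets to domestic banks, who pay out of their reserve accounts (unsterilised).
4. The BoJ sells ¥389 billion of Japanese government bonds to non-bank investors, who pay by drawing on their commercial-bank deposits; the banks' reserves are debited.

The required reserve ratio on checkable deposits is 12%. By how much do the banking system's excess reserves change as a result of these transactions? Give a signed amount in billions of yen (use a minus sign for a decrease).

-¥79.32 billion

Discount-window loan ¥369 billion: reserves +¥369B, deposits 0.
OMO purchase (from banks) ¥11 billion: reserves +¥11B, deposits 0.
FX sale ¥117 billion: reserves −¥117B, deposits 0.
Asset sale (to non-banks) ¥389 billion: reserves −¥389B, deposits −¥389B.
Totals: Δreserves = −¥126B, Δdeposits = −¥389B.
Δrequired reserves = 12% × −¥389B = −¥46.68B.
Δexcess reserves = Δreserves − Δrequired = −¥126B − (−¥46.68B) = -¥79.32 billion.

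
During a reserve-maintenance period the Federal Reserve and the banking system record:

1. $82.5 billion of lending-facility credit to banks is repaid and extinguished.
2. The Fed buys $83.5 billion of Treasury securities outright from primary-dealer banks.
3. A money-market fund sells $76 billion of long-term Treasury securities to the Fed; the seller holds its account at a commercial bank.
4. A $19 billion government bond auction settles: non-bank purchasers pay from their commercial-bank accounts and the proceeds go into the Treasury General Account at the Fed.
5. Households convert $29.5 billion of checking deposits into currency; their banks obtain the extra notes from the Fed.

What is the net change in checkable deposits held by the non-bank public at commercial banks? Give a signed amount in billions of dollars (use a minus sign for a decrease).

+$27.5 billion

Discount-window repayment $82.5 billion: the counterparty is a bank, so public deposits are unchanged → 0.
OMO purchase (from banks) $83.5 billion: the counterparty is a bank, so public deposits are unchanged → 0.
Asset purchase (from non-banks) $76 billion: non-bank counterparties' bank balances rise → +$76B.
Government account inflow $19 billion: non-bank counterparties' bank balances fall → −$19B.
Currency withdrawal $29.5 billion: non-bank counterparties' bank balances fall → −$29.5B.
Net: 0 + 0 + 76 − 19 − 29.5 = +$27.5 billion.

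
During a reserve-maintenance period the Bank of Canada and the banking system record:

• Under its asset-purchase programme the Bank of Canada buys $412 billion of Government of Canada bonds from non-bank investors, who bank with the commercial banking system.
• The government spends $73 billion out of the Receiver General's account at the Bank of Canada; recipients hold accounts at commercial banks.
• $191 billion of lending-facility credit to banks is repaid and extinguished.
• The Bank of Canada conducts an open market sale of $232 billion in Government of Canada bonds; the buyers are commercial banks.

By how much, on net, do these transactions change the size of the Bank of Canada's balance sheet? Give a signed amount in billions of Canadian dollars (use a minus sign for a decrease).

-$11 billion

Asset purchase (from non-banks) $412 billion: a Bank of Canada asset is acquired → +$412B.
Government spending $73 billion: only the composition of liabilities changes → 0.
Discount-window repayment $191 billion: a Bank of Canada asset is shed → −$191B.
OMO sale (to banks) $232 billion: a Bank of Canada asset is shed → −$232B.
Net: 412 + 0 − 191 − 232 = -$11 billion.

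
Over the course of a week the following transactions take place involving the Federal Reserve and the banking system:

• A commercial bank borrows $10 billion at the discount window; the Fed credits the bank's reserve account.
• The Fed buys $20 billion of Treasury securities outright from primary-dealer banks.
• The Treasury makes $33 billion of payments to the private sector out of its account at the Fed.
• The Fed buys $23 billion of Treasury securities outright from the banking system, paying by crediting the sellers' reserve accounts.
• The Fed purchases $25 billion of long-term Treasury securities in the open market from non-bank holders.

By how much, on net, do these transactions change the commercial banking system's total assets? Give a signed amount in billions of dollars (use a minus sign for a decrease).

Fed balance sheet:
  Assets:      Securities +$68B, Loans to banks +$10B
  Liabilities: Bank reserves +$111B, Government deposits −$33B
Commercial banking system:
  Assets:      Reserves at CB +$111B, Securities −$43B
  Liabilities: Checkable deposits +$58B, Borrowings from CB +$10B
Change in total bank assets = +$68 billion.

+$68 billion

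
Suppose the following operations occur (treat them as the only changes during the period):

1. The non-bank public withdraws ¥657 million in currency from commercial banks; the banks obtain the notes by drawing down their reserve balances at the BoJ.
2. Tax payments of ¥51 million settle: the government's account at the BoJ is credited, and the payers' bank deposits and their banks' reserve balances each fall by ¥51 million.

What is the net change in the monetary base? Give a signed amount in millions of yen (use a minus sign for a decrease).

BoJ balance sheet:
  Assets:      no change
  Liabilities: Bank reserves −¥708M, Currency in circulation +¥657M, Government deposits +¥51M
Monetary base = currency + reserves: +¥657M + (−¥708M) = -¥51 million.

-¥51 million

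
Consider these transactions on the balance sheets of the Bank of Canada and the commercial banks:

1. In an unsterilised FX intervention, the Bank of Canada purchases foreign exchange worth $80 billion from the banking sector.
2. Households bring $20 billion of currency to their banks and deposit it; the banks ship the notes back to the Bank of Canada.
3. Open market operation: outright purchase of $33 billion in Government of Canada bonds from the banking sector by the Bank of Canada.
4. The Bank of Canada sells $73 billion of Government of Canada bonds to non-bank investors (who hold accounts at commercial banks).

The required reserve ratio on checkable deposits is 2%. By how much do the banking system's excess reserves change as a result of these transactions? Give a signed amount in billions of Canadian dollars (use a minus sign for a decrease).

FX purchase $80 billion: reserves +$80B, deposits 0.
Currency deposit $20 billion: reserves +$20B, deposits +$20B.
OMO purchase (from banks) $33 billion: reserves +$33B, deposits 0.
Asset sale (to non-banks) $73 billion: reserves −$73B, deposits −$73B.
Totals: Δreserves = +$60B, Δdeposits = −$53B.
Δrequired reserves = 2% × −$53B = −$1.06B.
Δexcess reserves = Δreserves − Δrequired = +$60B − (−$1.06B) = +$61.06 billion.

+$61.06 billion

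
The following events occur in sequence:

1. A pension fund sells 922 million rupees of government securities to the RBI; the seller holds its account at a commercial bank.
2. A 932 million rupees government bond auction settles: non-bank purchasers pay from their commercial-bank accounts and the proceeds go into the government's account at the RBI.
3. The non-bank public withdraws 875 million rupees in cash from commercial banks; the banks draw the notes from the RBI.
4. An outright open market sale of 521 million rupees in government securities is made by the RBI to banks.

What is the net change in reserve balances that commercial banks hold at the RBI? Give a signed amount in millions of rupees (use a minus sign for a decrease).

-1406 million

Asset purchase (from non-banks) 922 million rupees: the RBI pays by crediting reserve accounts → +922M.
Government account inflow 932 million rupees: funds move from bank reserves into the government account → −932M.
Currency withdrawal 875 million rupees: banks swap reserves for currency → −875M.
OMO sale (to banks) 521 million rupees: the buying banks pay out of their reserve balances → −521M.
Net: 922 − 932 − 875 − 521 = -1406 million.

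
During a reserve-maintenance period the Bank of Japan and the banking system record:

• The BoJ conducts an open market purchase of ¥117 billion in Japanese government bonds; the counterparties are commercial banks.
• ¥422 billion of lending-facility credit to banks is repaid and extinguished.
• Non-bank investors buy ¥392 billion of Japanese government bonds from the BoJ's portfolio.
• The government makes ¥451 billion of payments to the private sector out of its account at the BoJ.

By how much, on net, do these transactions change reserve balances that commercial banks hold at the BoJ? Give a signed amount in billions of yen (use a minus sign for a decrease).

BoJ balance sheet:
  Assets:      Securities −¥275B, Loans to banks −¥422B
  Liabilities: Bank reserves −¥246B, Government deposits −¥451B
So the change in reserve balances that commercial banks hold at the BoJ is -¥246 billion.

-¥246 billion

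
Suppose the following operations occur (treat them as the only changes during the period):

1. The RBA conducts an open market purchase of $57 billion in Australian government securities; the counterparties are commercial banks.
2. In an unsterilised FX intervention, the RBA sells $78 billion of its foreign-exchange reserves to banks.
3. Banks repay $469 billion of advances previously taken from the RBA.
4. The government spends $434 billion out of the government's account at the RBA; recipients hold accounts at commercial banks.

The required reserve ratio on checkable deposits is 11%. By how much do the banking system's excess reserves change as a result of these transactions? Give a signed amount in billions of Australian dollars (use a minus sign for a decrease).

-$103.74 billion

OMO purchase (from banks) $57 billion: reserves +$57B, deposits 0.
FX sale $78 billion: reserves −$78B, deposits 0.
Discount-window repayment $469 billion: reserves −$469B, deposits 0.
Government spending $434 billion: reserves +$434B, deposits +$434B.
Totals: Δreserves = −$56B, Δdeposits = +$434B.
Δrequired reserves = 11% × +$434B = +$47.74B.
Δexcess reserves = Δreserves − Δrequired = −$56B − (+$47.74B) = -$103.74 billion.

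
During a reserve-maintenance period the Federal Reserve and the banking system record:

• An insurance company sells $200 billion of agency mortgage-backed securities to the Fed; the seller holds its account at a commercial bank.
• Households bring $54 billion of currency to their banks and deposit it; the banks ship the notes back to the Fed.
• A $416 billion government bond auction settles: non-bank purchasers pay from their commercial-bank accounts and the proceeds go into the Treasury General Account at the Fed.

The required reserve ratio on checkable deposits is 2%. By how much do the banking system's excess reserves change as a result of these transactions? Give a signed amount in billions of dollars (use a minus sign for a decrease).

-$158.76 billion

Asset purchase (from non-banks) $200 billion: reserves +$200B, deposits +$200B.
Currency deposit $54 billion: reserves +$54B, deposits +$54B.
Government account inflow $416 billion: reserves −$416B, deposits −$416B.
Totals: Δreserves = −$162B, Δdeposits = −$162B.
Δrequired reserves = 2% × −$162B = −$3.24B.
Δexcess reserves = Δreserves − Δrequired = −$162B − (−$3.24B) = -$158.76 billion.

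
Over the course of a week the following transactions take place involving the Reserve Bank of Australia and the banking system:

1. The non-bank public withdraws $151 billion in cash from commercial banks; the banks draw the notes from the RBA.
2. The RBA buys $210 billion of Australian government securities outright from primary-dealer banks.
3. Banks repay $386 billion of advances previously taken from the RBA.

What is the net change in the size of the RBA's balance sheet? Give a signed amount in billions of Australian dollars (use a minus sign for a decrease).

Currency withdrawal $151 billion: only the composition of liabilities changes → 0.
OMO purchase (from banks) $210 billion: an RBA asset is acquired → +$210B.
Discount-window repayment $386 billion: an RBA asset is shed → −$386B.
Net: 0 + 210 − 386 = -$176 billion.

-$176 billion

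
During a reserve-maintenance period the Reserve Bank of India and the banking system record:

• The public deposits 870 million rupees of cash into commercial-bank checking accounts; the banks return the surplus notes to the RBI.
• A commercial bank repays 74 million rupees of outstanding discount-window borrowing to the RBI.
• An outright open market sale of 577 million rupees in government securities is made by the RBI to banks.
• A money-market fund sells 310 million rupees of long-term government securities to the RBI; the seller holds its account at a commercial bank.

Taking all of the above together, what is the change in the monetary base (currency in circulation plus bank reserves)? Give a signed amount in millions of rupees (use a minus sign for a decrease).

RBI balance sheet:
  Assets:      Securities −267M, Loans to banks −74M
  Liabilities: Bank reserves +529M, Currency in circulation −870M
Commercial banking system:
  Assets:      Reserves at CB +529M, Securities +577M
  Liabilities: Checkable deposits +1180M, Borrowings from CB −74M
Monetary base = currency + reserves: −870M + (+529M) = -341 million.

-341 million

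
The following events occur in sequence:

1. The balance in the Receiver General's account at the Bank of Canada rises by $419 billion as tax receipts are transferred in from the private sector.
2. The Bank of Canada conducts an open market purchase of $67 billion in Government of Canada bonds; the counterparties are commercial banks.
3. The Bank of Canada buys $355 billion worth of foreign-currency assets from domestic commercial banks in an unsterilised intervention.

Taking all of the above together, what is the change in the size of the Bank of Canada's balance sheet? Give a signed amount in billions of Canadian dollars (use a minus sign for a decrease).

Government account inflow $419 billion: only the composition of liabilities changes → 0.
OMO purchase (from banks) $67 billion: a Bank of Canada asset is acquired → +$67B.
FX purchase $355 billion: a Bank of Canada asset is acquired → +$355B.
Net: 0 + 67 + 355 = +$422 billion.

+$422 billion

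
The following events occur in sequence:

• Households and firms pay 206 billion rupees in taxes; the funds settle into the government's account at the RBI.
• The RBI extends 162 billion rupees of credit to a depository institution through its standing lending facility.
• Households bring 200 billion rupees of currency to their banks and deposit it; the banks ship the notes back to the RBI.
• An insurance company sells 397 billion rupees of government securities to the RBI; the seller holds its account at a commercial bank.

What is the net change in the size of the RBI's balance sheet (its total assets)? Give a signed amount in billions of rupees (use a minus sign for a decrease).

RBI balance sheet:
  Assets:      Securities +397B, Loans to banks +162B
  Liabilities: Bank reserves +553B, Currency in circulation −200B, Government deposits +206B
Commercial banking system:
  Assets:      Reserves at CB +553B
  Liabilities: Checkable deposits +391B, Borrowings from CB +162B
Change in total RBI assets = +559 billion.

+559 billion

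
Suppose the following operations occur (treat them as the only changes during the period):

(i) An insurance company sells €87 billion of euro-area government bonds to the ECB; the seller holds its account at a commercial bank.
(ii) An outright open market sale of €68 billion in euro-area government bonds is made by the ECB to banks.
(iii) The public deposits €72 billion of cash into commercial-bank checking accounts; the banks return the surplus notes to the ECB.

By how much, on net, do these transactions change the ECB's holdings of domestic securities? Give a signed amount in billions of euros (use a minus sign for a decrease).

+€19 billion

Asset purchase (from non-banks) €87 billion: securities added to the ECB's portfolio → +€87B.
OMO sale (to banks) €68 billion: securities removed from the ECB's portfolio → −€68B.
Currency deposit €72 billion: the ECB's securities portfolio is untouched → 0.
Net: 87 − 68 + 0 = +€19 billion.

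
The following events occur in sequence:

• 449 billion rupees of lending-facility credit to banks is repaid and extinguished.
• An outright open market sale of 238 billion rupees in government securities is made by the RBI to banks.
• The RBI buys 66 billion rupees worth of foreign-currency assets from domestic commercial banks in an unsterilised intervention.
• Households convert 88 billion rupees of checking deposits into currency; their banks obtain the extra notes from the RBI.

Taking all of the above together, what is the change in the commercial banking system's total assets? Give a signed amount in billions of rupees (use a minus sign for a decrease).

RBI balance sheet:
  Assets:      Securities −238B, Loans to banks −449B, Foreign assets +66B
  Liabilities: Bank reserves −709B, Currency in circulation +88B
Commercial banking system:
  Assets:      Reserves at CB −709B, Securities +238B, Foreign assets −66B
  Liabilities: Checkable deposits −88B, Borrowings from CB −449B
Change in total bank assets = -537 billion.

-537 billion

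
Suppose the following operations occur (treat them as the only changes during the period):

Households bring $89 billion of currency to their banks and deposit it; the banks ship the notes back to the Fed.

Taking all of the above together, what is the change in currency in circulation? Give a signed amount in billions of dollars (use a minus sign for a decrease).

Currency deposit $89 billion: notes return to the central bank → −$89B.

-$89 billion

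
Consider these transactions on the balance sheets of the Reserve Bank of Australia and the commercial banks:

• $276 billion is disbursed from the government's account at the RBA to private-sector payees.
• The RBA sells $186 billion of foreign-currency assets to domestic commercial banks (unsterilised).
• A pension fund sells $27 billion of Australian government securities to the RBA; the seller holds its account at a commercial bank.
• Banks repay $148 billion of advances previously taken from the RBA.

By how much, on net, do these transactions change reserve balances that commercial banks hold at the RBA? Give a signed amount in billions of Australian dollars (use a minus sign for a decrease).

Government spending $276 billion: government payments flow into bank reserve accounts → +$276B.
FX sale $186 billion: the buying banks pay out of their reserve balances → −$186B.
Asset purchase (from non-banks) $27 billion: the RBA pays by crediting reserve accounts → +$27B.
Discount-window repayment $148 billion: repayment is debited from reserves → −$148B.
Net: 276 − 186 + 27 − 148 = -$31 billion.

-$31 billion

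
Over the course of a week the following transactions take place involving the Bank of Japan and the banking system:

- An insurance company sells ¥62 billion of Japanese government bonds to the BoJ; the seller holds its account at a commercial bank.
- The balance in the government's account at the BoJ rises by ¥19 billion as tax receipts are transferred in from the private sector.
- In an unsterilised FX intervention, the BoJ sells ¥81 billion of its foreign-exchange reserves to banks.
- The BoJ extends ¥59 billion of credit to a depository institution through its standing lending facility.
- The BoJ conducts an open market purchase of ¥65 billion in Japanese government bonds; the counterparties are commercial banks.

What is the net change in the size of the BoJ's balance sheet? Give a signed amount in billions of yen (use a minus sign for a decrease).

BoJ balance sheet:
  Assets:      Securities +¥127B, Loans to banks +¥59B, Foreign assets −¥81B
  Liabilities: Bank reserves +¥86B, Government deposits +¥19B
Commercial banking system:
  Assets:      Reserves at CB +¥86B, Securities −¥65B, Foreign assets +¥81B
  Liabilities: Checkable deposits +¥43B, Borrowings from CB +¥59B
Change in total BoJ assets = +¥105 billion.

+¥105 billion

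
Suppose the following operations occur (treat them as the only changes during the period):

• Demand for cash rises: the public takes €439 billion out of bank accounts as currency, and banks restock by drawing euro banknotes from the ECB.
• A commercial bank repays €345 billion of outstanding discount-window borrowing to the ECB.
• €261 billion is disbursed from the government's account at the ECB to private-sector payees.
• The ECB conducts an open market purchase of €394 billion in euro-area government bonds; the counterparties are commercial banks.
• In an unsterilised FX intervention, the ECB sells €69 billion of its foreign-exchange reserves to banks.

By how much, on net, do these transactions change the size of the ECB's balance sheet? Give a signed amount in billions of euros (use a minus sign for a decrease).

-€20 billion

Currency withdrawal €439 billion: only the composition of liabilities changes → 0.
Discount-window repayment €345 billion: an ECB asset is shed → −€345B.
Government spending €261 billion: only the composition of liabilities changes → 0.
OMO purchase (from banks) €394 billion: an ECB asset is acquired → +€394B.
FX sale €69 billion: an ECB asset is shed → −€69B.
Net: 0 − 345 + 0 + 394 − 69 = -€20 billion.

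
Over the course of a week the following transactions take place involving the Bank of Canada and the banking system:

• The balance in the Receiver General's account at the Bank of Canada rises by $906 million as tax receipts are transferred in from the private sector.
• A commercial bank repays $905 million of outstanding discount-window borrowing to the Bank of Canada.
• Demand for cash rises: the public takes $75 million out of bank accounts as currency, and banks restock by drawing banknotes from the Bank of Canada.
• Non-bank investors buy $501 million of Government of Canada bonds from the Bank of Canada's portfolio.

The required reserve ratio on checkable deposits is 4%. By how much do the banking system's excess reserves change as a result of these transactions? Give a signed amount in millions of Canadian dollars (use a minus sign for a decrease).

Government account inflow $906 million: reserves −$906M, deposits −$906M.
Discount-window repayment $905 million: reserves −$905M, deposits 0.
Currency withdrawal $75 million: reserves −$75M, deposits −$75M.
Asset sale (to non-banks) $501 million: reserves −$501M, deposits −$501M.
Totals: Δreserves = −$2387M, Δdeposits = −$1482M.
Δrequired reserves = 4% × −$1482M = −$59.28M.
Δexcess reserves = Δreserves − Δrequired = −$2387M − (−$59.28M) = -$2327.72 million.

-$2327.72 million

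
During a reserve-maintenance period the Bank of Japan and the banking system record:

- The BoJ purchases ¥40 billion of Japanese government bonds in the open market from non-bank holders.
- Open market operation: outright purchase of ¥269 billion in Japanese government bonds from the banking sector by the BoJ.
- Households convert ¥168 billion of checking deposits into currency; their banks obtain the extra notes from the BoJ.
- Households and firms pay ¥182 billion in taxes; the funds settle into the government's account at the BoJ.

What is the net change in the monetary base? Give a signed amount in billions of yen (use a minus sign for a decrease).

BoJ balance sheet:
  Assets:      Securities +¥309B
  Liabilities: Bank reserves −¥41B, Currency in circulation +¥168B, Government deposits +¥182B
Monetary base = currency + reserves: +¥168B + (−¥41B) = +¥127 billion.

+¥127 billion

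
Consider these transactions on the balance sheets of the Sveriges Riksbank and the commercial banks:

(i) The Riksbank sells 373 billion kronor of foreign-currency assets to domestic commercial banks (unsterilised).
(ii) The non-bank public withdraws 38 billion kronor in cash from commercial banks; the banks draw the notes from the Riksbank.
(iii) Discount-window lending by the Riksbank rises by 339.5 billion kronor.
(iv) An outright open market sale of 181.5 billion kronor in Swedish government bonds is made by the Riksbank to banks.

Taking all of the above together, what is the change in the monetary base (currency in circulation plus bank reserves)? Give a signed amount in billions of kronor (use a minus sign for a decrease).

Riksbank balance sheet:
  Assets:      Securities −181.5B, Loans to banks +339.5B, Foreign assets −373B
  Liabilities: Bank reserves −253B, Currency in circulation +38B
Commercial banking system:
  Assets:      Reserves at CB −253B, Securities +181.5B, Foreign assets +373B
  Liabilities: Checkable deposits −38B, Borrowings from CB +339.5B
Monetary base = currency + reserves: +38B + (−253B) = -215 billion.

-215 billion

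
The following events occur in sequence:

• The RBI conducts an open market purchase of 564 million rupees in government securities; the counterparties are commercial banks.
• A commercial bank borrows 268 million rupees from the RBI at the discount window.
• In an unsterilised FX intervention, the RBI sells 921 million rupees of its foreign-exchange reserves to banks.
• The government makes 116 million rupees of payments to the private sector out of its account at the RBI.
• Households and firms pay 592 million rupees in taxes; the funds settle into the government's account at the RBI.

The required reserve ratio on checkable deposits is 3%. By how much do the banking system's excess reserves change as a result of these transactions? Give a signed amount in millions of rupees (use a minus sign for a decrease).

-550.72 million

OMO purchase (from banks) 564 million rupees: reserves +564M, deposits 0.
Discount-window loan 268 million rupees: reserves +268M, deposits 0.
FX sale 921 million rupees: reserves −921M, deposits 0.
Government spending 116 million rupees: reserves +116M, deposits +116M.
Government account inflow 592 million rupees: reserves −592M, deposits −592M.
Totals: Δreserves = −565M, Δdeposits = −476M.
Δrequired reserves = 3% × −476M = −14.28M.
Δexcess reserves = Δreserves − Δrequired = −565M − (−14.28M) = -550.72 million.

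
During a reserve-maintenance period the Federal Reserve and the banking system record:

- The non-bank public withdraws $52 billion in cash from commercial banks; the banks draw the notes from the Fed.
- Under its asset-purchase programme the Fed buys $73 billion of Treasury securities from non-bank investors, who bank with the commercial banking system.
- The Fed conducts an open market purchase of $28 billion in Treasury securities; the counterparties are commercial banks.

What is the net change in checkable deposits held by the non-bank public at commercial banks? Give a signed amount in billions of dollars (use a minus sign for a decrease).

+$21 billion

Fed balance sheet:
  Assets:      Securities +$101B
  Liabilities: Bank reserves +$49B, Currency in circulation +$52B
Commercial banking system:
  Assets:      Reserves at CB +$49B, Securities −$28B
  Liabilities: Checkable deposits +$21B
So the change in checkable deposits held by the non-bank public at commercial banks is +$21 billion.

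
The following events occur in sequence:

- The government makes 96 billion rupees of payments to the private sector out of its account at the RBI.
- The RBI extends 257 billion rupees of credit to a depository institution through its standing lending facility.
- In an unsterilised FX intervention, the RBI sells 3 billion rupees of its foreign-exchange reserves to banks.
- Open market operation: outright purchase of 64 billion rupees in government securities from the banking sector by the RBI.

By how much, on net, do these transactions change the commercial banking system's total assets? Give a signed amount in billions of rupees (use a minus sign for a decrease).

Government spending 96 billion rupees: bank balance sheets expand → +96B.
Discount-window loan 257 billion rupees: bank balance sheets expand → +257B.
FX sale 3 billion rupees: just an asset swap on bank balance sheets → 0.
OMO purchase (from banks) 64 billion rupees: just an asset swap on bank balance sheets → 0.
Net: 96 + 257 + 0 + 0 = +353 billion.

+353 billion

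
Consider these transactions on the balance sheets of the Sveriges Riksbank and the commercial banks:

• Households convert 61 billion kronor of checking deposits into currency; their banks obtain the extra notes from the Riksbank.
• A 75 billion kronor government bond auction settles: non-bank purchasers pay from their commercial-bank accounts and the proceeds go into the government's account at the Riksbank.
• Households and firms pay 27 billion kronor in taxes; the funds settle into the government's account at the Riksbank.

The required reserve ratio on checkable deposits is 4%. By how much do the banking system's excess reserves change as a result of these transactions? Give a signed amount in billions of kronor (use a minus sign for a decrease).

Currency withdrawal 61 billion kronor: reserves −61B, deposits −61B.
Government account inflow 75 billion kronor: reserves −75B, deposits −75B.
Government account inflow 27 billion kronor: reserves −27B, deposits −27B.
Totals: Δreserves = −163B, Δdeposits = −163B.
Δrequired reserves = 4% × −163B = −6.52B.
Δexcess reserves = Δreserves − Δrequired = −163B − (−6.52B) = -156.48 billion.

-156.48 billion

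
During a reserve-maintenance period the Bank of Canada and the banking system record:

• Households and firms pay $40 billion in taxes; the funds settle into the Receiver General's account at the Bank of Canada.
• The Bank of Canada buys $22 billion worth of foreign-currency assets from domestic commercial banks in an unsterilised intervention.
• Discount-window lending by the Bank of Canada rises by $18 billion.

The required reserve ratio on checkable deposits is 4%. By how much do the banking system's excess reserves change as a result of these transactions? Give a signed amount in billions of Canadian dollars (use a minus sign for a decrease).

+$1.6 billion

Government account inflow $40 billion: reserves −$40B, deposits −$40B.
FX purchase $22 billion: reserves +$22B, deposits 0.
Discount-window loan $18 billion: reserves +$18B, deposits 0.
Totals: Δreserves = 0, Δdeposits = −$40B.
Δrequired reserves = 4% × −$40B = −$1.6B.
Δexcess reserves = Δreserves − Δrequired = 0 − (−$1.6B) = +$1.6 billion.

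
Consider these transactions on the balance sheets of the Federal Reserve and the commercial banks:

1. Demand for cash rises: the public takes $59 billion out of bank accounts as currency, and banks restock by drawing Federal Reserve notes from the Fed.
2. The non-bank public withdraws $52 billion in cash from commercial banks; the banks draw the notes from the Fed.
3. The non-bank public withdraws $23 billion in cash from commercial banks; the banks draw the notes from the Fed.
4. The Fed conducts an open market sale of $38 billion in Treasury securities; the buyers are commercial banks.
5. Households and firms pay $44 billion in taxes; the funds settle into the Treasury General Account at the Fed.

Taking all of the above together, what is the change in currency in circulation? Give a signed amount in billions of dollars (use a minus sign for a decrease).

+$134 billion

Currency withdrawal $59 billion: notes leave the central bank → +$59B.
Currency withdrawal $52 billion: notes leave the central bank → +$52B.
Currency withdrawal $23 billion: notes leave the central bank → +$23B.
OMO sale (to banks) $38 billion: no currency enters or leaves circulation → 0.
Government account inflow $44 billion: no currency enters or leaves circulation → 0.
Net: 59 + 52 + 23 + 0 + 0 = +$134 billion.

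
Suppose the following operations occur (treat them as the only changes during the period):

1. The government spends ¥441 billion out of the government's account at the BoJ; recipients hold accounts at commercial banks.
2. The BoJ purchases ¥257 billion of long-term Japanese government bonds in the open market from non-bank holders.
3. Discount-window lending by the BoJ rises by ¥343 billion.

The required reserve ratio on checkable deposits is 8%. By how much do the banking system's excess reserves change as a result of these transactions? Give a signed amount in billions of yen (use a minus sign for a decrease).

Government spending ¥441 billion: reserves +¥441B, deposits +¥441B.
Asset purchase (from non-banks) ¥257 billion: reserves +¥257B, deposits +¥257B.
Discount-window loan ¥343 billion: reserves +¥343B, deposits 0.
Totals: Δreserves = +¥1041B, Δdeposits = +¥698B.
Δrequired reserves = 8% × +¥698B = +¥55.84B.
Δexcess reserves = Δreserves − Δrequired = +¥1041B − (+¥55.84B) = +¥985.16 billion.

+¥985.16 billion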